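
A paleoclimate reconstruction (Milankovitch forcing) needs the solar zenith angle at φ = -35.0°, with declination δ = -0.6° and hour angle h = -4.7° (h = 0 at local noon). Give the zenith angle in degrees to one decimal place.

θ_z = 34.7°

cos θ_z = sin φ sin δ + cos φ cos δ cos h = 0.006006 + 0.816353 = 0.822359.
θ_z = arccos(0.822359) = 34.7°.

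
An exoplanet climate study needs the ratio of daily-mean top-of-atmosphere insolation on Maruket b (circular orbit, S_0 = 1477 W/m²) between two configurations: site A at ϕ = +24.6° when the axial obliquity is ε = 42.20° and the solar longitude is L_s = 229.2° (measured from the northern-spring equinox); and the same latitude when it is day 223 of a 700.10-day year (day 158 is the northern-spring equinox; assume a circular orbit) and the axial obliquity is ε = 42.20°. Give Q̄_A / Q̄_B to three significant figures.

— Configuration A (ϕ=+24.6°):
Solar declination: sin δ = sin ε · sin L_s = sin 42.20° × sin 229.2° = -0.50849, so δ = -30.563°.
cos h₀ = −tan(+24.6°) tan(-30.563°) = 0.2704, h₀ = 1.2970 rad.
Bracket: h₀ sin ϕ sin δ + cos ϕ cos δ sin h₀ = 1.2970×0.41628×-0.50849 + 0.90924×0.86107×0.96276 = -0.274541 + 0.753763 = 0.479222.
Q̄ = (S_0/π) × [bracket] = (1477/π) × 0.479222 = 225.30 W/m².
— Configuration B (ϕ=+24.6°):
Solar longitude: L_s = 360° × (223 − 158)/700.10 = 33.424°.
sin δ = sin 42.20° × sin 33.424° = 0.37000, so δ = +21.716°.
cos h₀ = −tan(+24.6°) tan(+21.716°) = -0.1823, h₀ = 1.7542 rad.
Bracket: h₀ sin ϕ sin δ + cos ϕ cos δ sin h₀ = 1.7542×0.41628×0.37000 + 0.90924×0.92903×0.98324 = 0.270188 + 0.830554 = 1.100742.
Q̄ = (S_0/π) × [bracket] = (1477/π) × 1.100742 = 517.51 W/m².
Ratio Q̄_A / Q̄_B = 225.30 / 517.51 = 0.4354.

Q̄_A / Q̄_B ≈ 0.435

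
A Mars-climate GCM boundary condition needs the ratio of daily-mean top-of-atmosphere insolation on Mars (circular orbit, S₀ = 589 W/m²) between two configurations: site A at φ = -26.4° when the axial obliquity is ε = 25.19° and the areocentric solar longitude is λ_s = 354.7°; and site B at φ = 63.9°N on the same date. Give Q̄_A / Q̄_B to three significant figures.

Q̄_A / Q̄_B ≈ 2.39

— Configuration A (φ=-26.4°):
sin δ = sin 25.19° × sin 354.7° = -0.03931, so δ = -2.253°.
cos H₀ = −tan(-26.4°) tan(-2.253°) = -0.0195, H₀ = 1.5903 rad.
Bracket: H₀ sin φ sin δ + cos φ cos δ sin H₀ = 1.5903×-0.44464×-0.03931 + 0.89571×0.99923×0.99981 = 0.027797 + 0.894850 = 0.922647.
Q̄ = (S₀/π) × [bracket] = (589/π) × 0.922647 = 172.98 W/m².
— Configuration B (φ=+63.9°):
cos H₀ = −tan(+63.9°) tan(-2.253°) = 0.0803, H₀ = 1.4904 rad.
Bracket: H₀ sin φ sin δ + cos φ cos δ sin H₀ = 1.4904×0.89803×-0.03931 + 0.43994×0.99923×0.99677 = -0.052613 + 0.438181 = 0.385568.
Q̄ = (S₀/π) × [bracket] = (589/π) × 0.385568 = 72.288 W/m².
Ratio Q̄_A / Q̄_B = 172.98 / 72.288 = 2.393.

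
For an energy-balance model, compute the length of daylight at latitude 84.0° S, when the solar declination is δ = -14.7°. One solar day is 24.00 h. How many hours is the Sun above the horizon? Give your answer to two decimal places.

Sunrise equation: cos h₀ = −tan ϕ · tan δ = -2.4960 ≤ −1, so the Sun never sets (polar day) and h₀ = π.
Daylight = 2h₀/(2π) × 24.00 h = (3.1416/π) × 24.00 = 24.00 h.

24.00 h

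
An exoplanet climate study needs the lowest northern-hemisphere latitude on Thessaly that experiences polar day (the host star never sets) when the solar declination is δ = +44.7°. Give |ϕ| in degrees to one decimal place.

Polar day requires cos h₀ = −tan ϕ tan δ ≤ −1, i.e. tan ϕ tan δ ≥ 1.
The boundary is |tan ϕ| · |tan δ| = 1, so |ϕ| = 90° − |δ| = 90° − 44.7° = 45.3° in the northern hemisphere.

|ϕ| = 45.3°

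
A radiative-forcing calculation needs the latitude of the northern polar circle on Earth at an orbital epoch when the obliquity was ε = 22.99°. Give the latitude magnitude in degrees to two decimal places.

The polar circle is the lowest latitude that experiences at least one full rotation of continuous daylight at the northern-summer solstice; it lies at |ϕ| = 90° − ε = 90° − 22.99° = 67.01°.

67.01°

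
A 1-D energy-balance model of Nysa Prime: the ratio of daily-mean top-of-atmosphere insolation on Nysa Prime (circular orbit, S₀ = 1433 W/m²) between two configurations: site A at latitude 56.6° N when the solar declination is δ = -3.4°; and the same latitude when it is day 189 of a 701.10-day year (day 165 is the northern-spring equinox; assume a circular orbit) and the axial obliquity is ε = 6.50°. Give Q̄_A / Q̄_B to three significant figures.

— Configuration A (φ=+56.6°):
cos H₀ = −tan(+56.6°) tan(-3.400°) = 0.0901, H₀ = 1.4806 rad.
Bracket: H₀ sin φ sin δ + cos φ cos δ sin H₀ = 1.4806×0.83485×-0.05931 + 0.55048×0.99824×0.99593 = -0.073312 + 0.547275 = 0.473963.
Q̄ = (S₀/π) × [bracket] = (1433/π) × 0.473963 = 216.19 W/m².
— Configuration B (φ=+56.6°):
Solar longitude: λ_s = 360° × (189 − 165)/701.10 = 12.323°.
sin δ = sin 6.50° × sin 12.323° = 0.02416, so δ = +1.384°.
cos H₀ = −tan(+56.6°) tan(+1.384°) = -0.0367, H₀ = 1.6075 rad.
Bracket: H₀ sin φ sin δ + cos φ cos δ sin H₀ = 1.6075×0.83485×0.02416 + 0.55048×0.99971×0.99933 = 0.032423 + 0.549952 = 0.582375.
Q̄ = (S₀/π) × [bracket] = (1433/π) × 0.582375 = 265.64 W/m².
Ratio Q̄_A / Q̄_B = 216.19 / 265.64 = 0.8138.

Q̄_A / Q̄_B ≈ 0.814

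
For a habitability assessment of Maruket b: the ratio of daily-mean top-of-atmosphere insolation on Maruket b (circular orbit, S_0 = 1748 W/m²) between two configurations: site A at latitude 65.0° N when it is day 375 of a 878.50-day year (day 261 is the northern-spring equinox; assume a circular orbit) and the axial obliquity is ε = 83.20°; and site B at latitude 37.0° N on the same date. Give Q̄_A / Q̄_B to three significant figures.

— Configuration A (ϕ=+65.0°):
Solar longitude: L_s = 360° × (375 − 261)/878.50 = 46.716°.
sin δ = sin 83.20° × sin 46.716° = 0.72284, so δ = +46.290°.
cos h₀ = −tan(+65.0°) tan(+46.290°) = -2.2433 ≤ −1 ⇒ polar day, h₀ = π.
Bracket: h₀ sin ϕ sin δ + cos ϕ cos δ sin h₀ = 3.1416×0.90631×0.72284 + 0.42262×0.69101×0.00000 = 2.058116 + 0.000000 = 2.058116.
Q̄ = (S_0/π) × [bracket] = (1748/π) × 2.058116 = 1145.1 W/m².
— Configuration B (ϕ=+37.0°):
cos h₀ = −tan(+37.0°) tan(+46.290°) = -0.7883, h₀ = 2.4788 rad.
Bracket: h₀ sin ϕ sin δ + cos ϕ cos δ sin h₀ = 2.4788×0.60182×0.72284 + 0.79864×0.69101×0.61533 = 1.078327 + 0.339581 = 1.417908.
Q̄ = (S_0/π) × [bracket] = (1748/π) × 1.417908 = 788.93 W/m².
Ratio Q̄_A / Q̄_B = 1145.1 / 788.93 = 1.451.

Q̄_A / Q̄_B ≈ 1.45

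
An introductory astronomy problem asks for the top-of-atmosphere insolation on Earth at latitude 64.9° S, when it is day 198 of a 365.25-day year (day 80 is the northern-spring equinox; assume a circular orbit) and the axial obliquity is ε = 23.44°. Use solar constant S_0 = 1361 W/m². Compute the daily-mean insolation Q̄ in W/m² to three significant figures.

Q̄ ≈ 13.0 W/m²

Solar longitude: L_s = 360° × (198 − 80)/365.25 = 116.304°.
sin δ = sin 23.44° × sin 116.304° = 0.35660, so δ = +20.892°.
cos h₀ = −tan(-64.9°) tan(+20.892°) = 0.8148, h₀ = 0.6184 rad.
Bracket: h₀ sin ϕ sin δ + cos ϕ cos δ sin h₀ = 0.6184×-0.90557×0.35660 + 0.42420×0.93426×0.57970 = -0.199698 + 0.229743 = 0.030045.
Q̄ = (S_0/π) × [bracket] = (1361/π) × 0.030045 = 13.02 W/m².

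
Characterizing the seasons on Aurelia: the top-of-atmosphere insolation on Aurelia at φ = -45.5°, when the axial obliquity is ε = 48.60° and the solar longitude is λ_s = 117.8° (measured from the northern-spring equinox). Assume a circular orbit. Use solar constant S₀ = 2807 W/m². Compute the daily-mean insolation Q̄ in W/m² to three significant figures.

Solar declination: sin δ = sin ε · sin λ_s = sin 48.60° × sin 117.8° = 0.66353, so δ = +41.570°.
cos H₀ = −tan(-45.5°) tan(+41.570°) = 0.9025, H₀ = 0.4452 rad.
Bracket: H₀ sin φ sin δ + cos φ cos δ sin H₀ = 0.4452×-0.71325×0.66353 + 0.70091×0.74815×0.43065 = -0.210697 + 0.225827 = 0.015130.
Q̄ = (S₀/π) × [bracket] = (2807/π) × 0.015130 = 13.52 W/m².

Q̄ ≈ 13.5 W/m²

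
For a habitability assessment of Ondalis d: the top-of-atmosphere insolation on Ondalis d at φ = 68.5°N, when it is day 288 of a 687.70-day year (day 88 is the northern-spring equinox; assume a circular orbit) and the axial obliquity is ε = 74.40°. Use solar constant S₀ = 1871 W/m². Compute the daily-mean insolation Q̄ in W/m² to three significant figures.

Q̄ ≈ 1.62e+03 W/m²

Solar longitude: λ_s = 360° × (288 − 88)/687.70 = 104.697°.
sin δ = sin 74.40° × sin 104.697° = 0.93165, so δ = +68.693°.
cos H₀ = −tan(+68.5°) tan(+68.693°) = -6.5091 ≤ −1 ⇒ polar day, H₀ = π.
Bracket: H₀ sin φ sin δ + cos φ cos δ sin H₀ = 3.1416×0.93042×0.93165 + 0.36650×0.36336×0.00000 = 2.723220 + 0.000000 = 2.723220.
Q̄ = (S₀/π) × [bracket] = (1871/π) × 2.723220 = 1622 W/m².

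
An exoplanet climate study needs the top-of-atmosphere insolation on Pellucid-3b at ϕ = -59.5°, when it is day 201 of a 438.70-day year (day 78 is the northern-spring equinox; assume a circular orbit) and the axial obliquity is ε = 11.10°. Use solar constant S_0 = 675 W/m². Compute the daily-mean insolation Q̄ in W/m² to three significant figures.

Q̄ ≈ 57.9 W/m²

Solar longitude: L_s = 360° × (201 − 78)/438.70 = 100.935°.
sin δ = sin 11.10° × sin 100.935° = 0.18903, so δ = +10.896°.
cos h₀ = −tan(-59.5°) tan(+10.896°) = 0.3268, h₀ = 1.2379 rad.
Bracket: h₀ sin ϕ sin δ + cos ϕ cos δ sin h₀ = 1.2379×-0.86163×0.18903 + 0.50754×0.98197×0.94510 = -0.201622 + 0.471027 = 0.269405.
Q̄ = (S_0/π) × [bracket] = (675/π) × 0.269405 = 57.88 W/m².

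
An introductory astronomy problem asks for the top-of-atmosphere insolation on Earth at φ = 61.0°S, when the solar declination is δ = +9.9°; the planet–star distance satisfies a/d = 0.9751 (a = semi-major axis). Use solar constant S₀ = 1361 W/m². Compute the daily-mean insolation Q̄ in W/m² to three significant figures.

cos H₀ = −tan(-61.0°) tan(+9.900°) = 0.3149, H₀ = 1.2505 rad.
Bracket: H₀ sin φ sin δ + cos φ cos δ sin H₀ = 1.2505×-0.87462×0.17193 + 0.48481×0.98511×0.94914 = -0.188042 + 0.453301 = 0.265259.
Inverse-square distance factor (a/d)² = 0.9751² = 0.950820.
Q̄ = (S₀/π) × 0.950820 × [bracket] = (1361/π) × 0.950820 × 0.265259 = 109.3 W/m².

Q̄ ≈ 109 W/m²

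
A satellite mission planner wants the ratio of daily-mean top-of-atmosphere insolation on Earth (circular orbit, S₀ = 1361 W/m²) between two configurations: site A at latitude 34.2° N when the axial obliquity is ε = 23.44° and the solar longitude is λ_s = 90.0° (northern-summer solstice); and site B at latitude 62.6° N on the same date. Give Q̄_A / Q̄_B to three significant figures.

— Configuration A (φ=+34.2°):
Solar declination: sin δ = sin ε · sin λ_s = sin 23.44° × sin 90.0° = 0.39779, so δ = +23.440°.
cos H₀ = −tan(+34.2°) tan(+23.440°) = -0.2947, H₀ = 1.8699 rad.
Bracket: H₀ sin φ sin δ + cos φ cos δ sin H₀ = 1.8699×0.56208×0.39779 + 0.82708×0.91748×0.95560 = 0.418091 + 0.725137 = 1.143228.
Q̄ = (S₀/π) × [bracket] = (1361/π) × 1.143228 = 495.27 W/m².
— Configuration B (φ=+62.6°):
cos H₀ = −tan(+62.6°) tan(+23.440°) = -0.8364, H₀ = 2.5615 rad.
Bracket: H₀ sin φ sin δ + cos φ cos δ sin H₀ = 2.5615×0.88782×0.39779 + 0.46020×0.91748×0.54806 = 0.904634 + 0.231404 = 1.136038.
Q̄ = (S₀/π) × [bracket] = (1361/π) × 1.136038 = 492.15 W/m².
Ratio Q̄_A / Q̄_B = 495.27 / 492.15 = 1.006.

Q̄_A / Q̄_B ≈ 1.01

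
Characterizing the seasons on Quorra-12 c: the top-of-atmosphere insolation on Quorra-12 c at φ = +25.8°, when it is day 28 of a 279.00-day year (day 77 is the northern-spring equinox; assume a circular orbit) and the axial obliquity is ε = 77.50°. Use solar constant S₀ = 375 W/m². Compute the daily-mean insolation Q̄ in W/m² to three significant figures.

Q̄ ≈ 2.63 W/m²

Solar longitude: λ_s = 360° × (28 − 77)/279.00 = -63.226°, i.e. -63.226° + 360° = 296.774°.
sin δ = sin 77.50° × sin 296.774° = -0.87163, so δ = -60.648°.
cos H₀ = −tan(+25.8°) tan(-60.648°) = 0.8596, H₀ = 0.5363 rad.
Bracket: H₀ sin φ sin δ + cos φ cos δ sin H₀ = 0.5363×0.43523×-0.87163 + 0.90032×0.49017×0.51094 = -0.203451 + 0.225483 = 0.022032.
Q̄ = (S₀/π) × [bracket] = (375/π) × 0.022032 = 2.630 W/m².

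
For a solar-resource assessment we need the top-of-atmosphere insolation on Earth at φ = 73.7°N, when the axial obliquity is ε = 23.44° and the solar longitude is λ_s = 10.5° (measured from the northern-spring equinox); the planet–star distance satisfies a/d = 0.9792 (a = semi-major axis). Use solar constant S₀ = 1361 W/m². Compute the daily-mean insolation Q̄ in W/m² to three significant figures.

Q̄ ≈ 165 W/m²

Solar declination: sin δ = sin ε · sin λ_s = sin 23.44° × sin 10.5° = 0.07249, so δ = +4.157°.
cos H₀ = −tan(+73.7°) tan(+4.157°) = -0.2486, H₀ = 1.8220 rad.
Bracket: H₀ sin φ sin δ + cos φ cos δ sin H₀ = 1.8220×0.95981×0.07249 + 0.28067×0.99737×0.96862 = 0.126769 + 0.271148 = 0.397917.
Inverse-square distance factor (a/d)² = 0.9792² = 0.958833.
Q̄ = (S₀/π) × 0.958833 × [bracket] = (1361/π) × 0.958833 × 0.397917 = 165.3 W/m².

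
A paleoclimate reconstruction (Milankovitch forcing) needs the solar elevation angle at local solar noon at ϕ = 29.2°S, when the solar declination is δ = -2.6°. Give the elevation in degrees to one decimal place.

At local noon the hour angle is zero, so the zenith angle equals |ϕ − δ| = |-29.2° − (-2.600°)| = 26.600°.
Elevation = 90° − 26.600° = 63.4°.

63.4°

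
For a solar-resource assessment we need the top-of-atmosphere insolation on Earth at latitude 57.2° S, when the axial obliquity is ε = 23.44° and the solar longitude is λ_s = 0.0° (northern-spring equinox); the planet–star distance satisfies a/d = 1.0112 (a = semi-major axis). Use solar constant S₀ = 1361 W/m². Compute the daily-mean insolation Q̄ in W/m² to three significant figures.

Solar declination: sin δ = sin ε · sin λ_s = sin 23.44° × sin 0.0° = 0.00000, so δ = +0.000°.
cos H₀ = −tan(-57.2°) tan(+0.000°) = 0.0000, H₀ = 1.5708 rad.
Bracket: H₀ sin φ sin δ + cos φ cos δ sin H₀ = 1.5708×-0.84057×0.00000 + 0.54171×1.00000×1.00000 = -0.000000 + 0.541710 = 0.541710.
Inverse-square distance factor (a/d)² = 1.0112² = 1.022525.
Q̄ = (S₀/π) × 1.022525 × [bracket] = (1361/π) × 1.022525 × 0.541710 = 240.0 W/m².

Q̄ ≈ 240 W/m²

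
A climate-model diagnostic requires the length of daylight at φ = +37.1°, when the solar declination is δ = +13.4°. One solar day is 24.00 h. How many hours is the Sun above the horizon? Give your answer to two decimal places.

13.38 h

cos H₀ = −tan φ · tan δ = −tan(+37.1°) × tan(+13.400°) = -0.1802, so H₀ = 1.7520 rad = 100.38°.
Daylight = 2H₀/(2π) × 24.00 h = (1.7520/π) × 24.00 = 13.38 h.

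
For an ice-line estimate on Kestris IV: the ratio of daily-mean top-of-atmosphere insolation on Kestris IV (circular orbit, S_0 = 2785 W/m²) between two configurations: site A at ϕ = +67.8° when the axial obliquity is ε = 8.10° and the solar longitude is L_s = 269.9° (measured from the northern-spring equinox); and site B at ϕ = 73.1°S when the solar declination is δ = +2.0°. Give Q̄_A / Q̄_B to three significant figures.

— Configuration A (ϕ=+67.8°):
Solar declination: sin δ = sin ε · sin L_s = sin 8.10° × sin 269.9° = -0.14090, so δ = -8.100°.
cos h₀ = −tan(+67.8°) tan(-8.100°) = 0.3487, h₀ = 1.2146 rad.
Bracket: h₀ sin ϕ sin δ + cos ϕ cos δ sin h₀ = 1.2146×0.92587×-0.14090 + 0.37784×0.99002×0.93722 = -0.158451 + 0.350585 = 0.192134.
Q̄ = (S_0/π) × [bracket] = (2785/π) × 0.192134 = 170.33 W/m².
— Configuration B (ϕ=-73.1°):
cos h₀ = −tan(-73.1°) tan(+2.000°) = 0.1149, h₀ = 1.4556 rad.
Bracket: h₀ sin ϕ sin δ + cos ϕ cos δ sin h₀ = 1.4556×-0.95681×0.03490 + 0.29070×0.99939×0.99337 = -0.048606 + 0.288597 = 0.239991.
Q̄ = (S_0/π) × [bracket] = (2785/π) × 0.239991 = 212.75 W/m².
Ratio Q̄_A / Q̄_B = 170.33 / 212.75 = 0.8006.

Q̄_A / Q̄_B ≈ 0.801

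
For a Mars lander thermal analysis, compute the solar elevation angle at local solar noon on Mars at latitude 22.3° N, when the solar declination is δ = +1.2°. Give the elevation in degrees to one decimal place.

68.9°

At local noon the hour angle is zero, so the zenith angle equals |φ − δ| = |+22.3° − (+1.200°)| = 21.100°.
Elevation = 90° − 21.100° = 68.9°.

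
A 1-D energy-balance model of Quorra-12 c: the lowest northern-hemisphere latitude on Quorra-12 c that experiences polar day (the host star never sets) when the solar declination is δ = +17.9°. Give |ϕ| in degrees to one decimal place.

Polar day requires cos h₀ = −tan ϕ tan δ ≤ −1, i.e. tan ϕ tan δ ≥ 1.
The boundary is |tan ϕ| · |tan δ| = 1, so |ϕ| = 90° − |δ| = 90° − 17.9° = 72.1° in the northern hemisphere.

|ϕ| = 72.1°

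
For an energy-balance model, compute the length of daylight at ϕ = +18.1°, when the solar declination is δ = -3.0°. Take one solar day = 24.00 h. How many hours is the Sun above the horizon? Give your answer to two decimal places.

cos h₀ = −tan ϕ · tan δ = −tan(+18.1°) × tan(-3.000°) = 0.0171, so h₀ = 1.5537 rad = 89.02°.
Daylight = 2h₀/(2π) × 24.00 h = (1.5537/π) × 24.00 = 11.87 h.

11.87 h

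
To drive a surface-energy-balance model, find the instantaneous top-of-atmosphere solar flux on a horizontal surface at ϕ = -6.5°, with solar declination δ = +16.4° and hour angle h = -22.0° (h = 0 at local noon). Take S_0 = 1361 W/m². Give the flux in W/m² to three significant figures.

cos θ_z = sin ϕ sin δ + cos ϕ cos δ cos h = -0.031962 + 0.883743 = 0.851781.
Flux = S_0 · cos θ_z = 1361 × 0.851781 = 1159 W/m².

1.16e+03 W/m²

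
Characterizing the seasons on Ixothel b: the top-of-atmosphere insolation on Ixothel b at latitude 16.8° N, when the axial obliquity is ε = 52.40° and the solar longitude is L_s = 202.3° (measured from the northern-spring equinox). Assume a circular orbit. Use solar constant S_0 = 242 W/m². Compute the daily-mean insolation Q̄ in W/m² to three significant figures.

Solar declination: sin δ = sin ε · sin L_s = sin 52.40° × sin 202.3° = -0.30064, so δ = -17.496°.
cos h₀ = −tan(+16.8°) tan(-17.496°) = 0.0952, h₀ = 1.4755 rad.
Bracket: h₀ sin ϕ sin δ + cos ϕ cos δ sin h₀ = 1.4755×0.28903×-0.30064 + 0.95732×0.95374×0.99546 = -0.128212 + 0.908889 = 0.780677.
Q̄ = (S_0/π) × [bracket] = (242/π) × 0.780677 = 60.14 W/m².

Q̄ ≈ 60.1 W/m²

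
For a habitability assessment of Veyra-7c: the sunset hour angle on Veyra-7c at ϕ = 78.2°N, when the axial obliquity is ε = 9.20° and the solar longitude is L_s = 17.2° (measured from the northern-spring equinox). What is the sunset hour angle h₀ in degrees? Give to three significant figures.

Solar declination: sin δ = sin ε · sin L_s = sin 9.20° × sin 17.2° = 0.04728, so δ = +2.710°.
cos h₀ = −tan ϕ · tan δ = −tan(+78.2°) × tan(+2.710°) = -0.2266, so h₀ = 1.7993 rad = 103.09°.

h₀ = 103°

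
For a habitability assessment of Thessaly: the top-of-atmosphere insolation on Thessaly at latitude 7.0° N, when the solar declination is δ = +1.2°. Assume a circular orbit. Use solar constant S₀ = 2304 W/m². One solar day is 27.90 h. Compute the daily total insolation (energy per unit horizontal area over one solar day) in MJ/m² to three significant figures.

cos H₀ = −tan(+7.0°) tan(+1.200°) = -0.0026, H₀ = 1.5734 rad.
Bracket: H₀ sin φ sin δ + cos φ cos δ sin H₀ = 1.5734×0.12187×0.02094 + 0.99255×0.99978×1.00000 = 0.004015 + 0.992332 = 0.996347.
Q̄ = (S₀/π) × [bracket] = (2304/π) × 0.996347 = 730.71 W/m².
Daily total = Q̄ × 27.90 h × 3600 s/h = 730.71 × 27.90 × 3600 / 10⁶ = 73.39 MJ/m².

73.4 MJ/m²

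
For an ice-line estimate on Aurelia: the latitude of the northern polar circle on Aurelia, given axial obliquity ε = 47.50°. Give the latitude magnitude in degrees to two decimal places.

The polar circle is the lowest latitude that experiences at least one full rotation of continuous daylight at the northern-summer solstice; it lies at |ϕ| = 90° − ε = 90° − 47.50° = 42.50°.

42.50°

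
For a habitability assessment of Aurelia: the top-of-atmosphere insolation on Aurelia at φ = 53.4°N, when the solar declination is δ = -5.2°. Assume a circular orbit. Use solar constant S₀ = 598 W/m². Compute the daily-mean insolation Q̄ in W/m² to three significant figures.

cos H₀ = −tan(+53.4°) tan(-5.200°) = 0.1225, H₀ = 1.4479 rad.
Bracket: H₀ sin φ sin δ + cos φ cos δ sin H₀ = 1.4479×0.80282×-0.09063 + 0.59622×0.99588×0.99246 = -0.105349 + 0.589287 = 0.483938.
Q̄ = (S₀/π) × [bracket] = (598/π) × 0.483938 = 92.12 W/m².

Q̄ ≈ 92.1 W/m²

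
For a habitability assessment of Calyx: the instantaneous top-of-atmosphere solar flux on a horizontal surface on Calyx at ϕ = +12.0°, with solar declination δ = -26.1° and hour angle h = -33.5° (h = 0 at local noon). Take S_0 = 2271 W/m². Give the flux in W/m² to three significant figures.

1.46e+03 W/m²

cos θ_z = sin ϕ sin δ + cos ϕ cos δ cos h = -0.091468 + 0.732488 = 0.641020.
Flux = S_0 · cos θ_z = 2271 × 0.641020 = 1456 W/m².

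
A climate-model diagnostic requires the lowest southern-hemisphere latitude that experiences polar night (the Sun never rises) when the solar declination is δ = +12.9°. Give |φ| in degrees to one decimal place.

Polar night requires cos H₀ = −tan φ tan δ ≥ 1, i.e. tan φ tan δ ≤ −1.
The boundary is |tan φ| · |tan δ| = 1, so |φ| = 90° − |δ| = 90° − 12.9° = 77.1° in the southern hemisphere.

|φ| = 77.1°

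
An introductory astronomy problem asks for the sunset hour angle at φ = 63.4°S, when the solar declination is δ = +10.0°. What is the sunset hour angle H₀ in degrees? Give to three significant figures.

cos H₀ = −tan φ · tan δ = −tan(-63.4°) × tan(+10.000°) = 0.3521, so H₀ = 1.2110 rad = 69.38°.

H₀ = 69.4°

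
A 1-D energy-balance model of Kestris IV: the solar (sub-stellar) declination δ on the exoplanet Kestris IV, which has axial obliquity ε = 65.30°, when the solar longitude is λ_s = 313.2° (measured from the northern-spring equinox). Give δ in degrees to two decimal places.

sin δ = sin ε · sin λ_s = sin 65.30° × sin 313.2° = -0.662274.
δ = arcsin(-0.662274) = -41.47°.

δ = -41.47°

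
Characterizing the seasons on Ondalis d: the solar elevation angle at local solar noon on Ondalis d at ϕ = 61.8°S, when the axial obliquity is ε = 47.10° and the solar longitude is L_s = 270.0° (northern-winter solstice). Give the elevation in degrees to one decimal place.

75.3°

Solar declination: sin δ = sin ε · sin L_s = sin 47.10° × sin 270.0° = -0.73254, so δ = -47.100°.
At local noon the hour angle is zero, so the zenith angle equals |ϕ − δ| = |-61.8° − (-47.100°)| = 14.700°.
Elevation = 90° − 14.700° = 75.3°.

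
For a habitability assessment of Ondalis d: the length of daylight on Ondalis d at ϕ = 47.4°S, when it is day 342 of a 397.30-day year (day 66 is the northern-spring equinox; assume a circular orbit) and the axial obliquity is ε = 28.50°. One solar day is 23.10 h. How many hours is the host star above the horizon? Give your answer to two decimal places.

15.80 h

Solar longitude: L_s = 360° × (342 − 66)/397.30 = 250.088°.
sin δ = sin 28.50° × sin 250.088° = -0.44863, so δ = -26.656°.
cos h₀ = −tan ϕ · tan δ = −tan(-47.4°) × tan(-26.656°) = -0.5459, so h₀ = 2.1483 rad = 123.09°.
Daylight = 2h₀/(2π) × 23.10 h = (2.1483/π) × 23.10 = 15.80 h.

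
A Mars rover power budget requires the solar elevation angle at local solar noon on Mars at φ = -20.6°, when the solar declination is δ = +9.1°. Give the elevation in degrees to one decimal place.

At local noon the hour angle is zero, so the zenith angle equals |φ − δ| = |-20.6° − (+9.100°)| = 29.700°.
Elevation = 90° − 29.700° = 60.3°.

60.3°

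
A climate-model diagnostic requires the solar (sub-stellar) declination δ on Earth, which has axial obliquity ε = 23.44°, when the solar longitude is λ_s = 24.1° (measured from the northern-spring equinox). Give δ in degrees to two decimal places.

δ = +9.35°

sin δ = sin ε · sin λ_s = sin 23.44° × sin 24.1° = 0.162429.
δ = arcsin(0.162429) = +9.35°.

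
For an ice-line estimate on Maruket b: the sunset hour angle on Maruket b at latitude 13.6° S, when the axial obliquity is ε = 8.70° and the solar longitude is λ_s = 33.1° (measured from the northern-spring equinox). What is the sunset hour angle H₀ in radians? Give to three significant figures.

H₀ = 1.55 rad

Solar declination: sin δ = sin ε · sin λ_s = sin 8.70° × sin 33.1° = 0.08260, so δ = +4.738°.
cos H₀ = −tan φ · tan δ = −tan(-13.6°) × tan(+4.738°) = 0.0201, so H₀ = 1.5507 rad = 88.85°.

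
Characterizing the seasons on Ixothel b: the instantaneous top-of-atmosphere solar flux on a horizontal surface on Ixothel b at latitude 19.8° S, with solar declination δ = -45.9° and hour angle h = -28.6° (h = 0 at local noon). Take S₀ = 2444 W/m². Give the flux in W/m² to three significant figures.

cos θ_z = sin φ sin δ + cos φ cos δ cos h = 0.243257 + 0.574878 = 0.818135.
Flux = S₀ · cos θ_z = 2444 × 0.818135 = 2000 W/m².

2.00e+03 W/m²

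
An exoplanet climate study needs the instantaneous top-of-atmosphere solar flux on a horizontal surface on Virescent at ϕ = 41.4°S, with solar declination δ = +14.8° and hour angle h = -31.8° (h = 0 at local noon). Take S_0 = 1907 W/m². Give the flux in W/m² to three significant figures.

853 W/m²

cos θ_z = sin ϕ sin δ + cos ϕ cos δ cos h = -0.168929 + 0.616363 = 0.447434.
Flux = S_0 · cos θ_z = 1907 × 0.447434 = 853.3 W/m².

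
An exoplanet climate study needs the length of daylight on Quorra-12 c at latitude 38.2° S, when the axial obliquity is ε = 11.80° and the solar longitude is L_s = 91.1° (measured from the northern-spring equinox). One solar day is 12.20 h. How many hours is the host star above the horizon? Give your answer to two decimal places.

5.46 h

Solar declination: sin δ = sin ε · sin L_s = sin 11.80° × sin 91.1° = 0.20446, so δ = +11.798°.
cos h₀ = −tan ϕ · tan δ = −tan(-38.2°) × tan(+11.798°) = 0.1644, so h₀ = 1.4057 rad = 80.54°.
Daylight = 2h₀/(2π) × 12.20 h = (1.4057/π) × 12.20 = 5.46 h.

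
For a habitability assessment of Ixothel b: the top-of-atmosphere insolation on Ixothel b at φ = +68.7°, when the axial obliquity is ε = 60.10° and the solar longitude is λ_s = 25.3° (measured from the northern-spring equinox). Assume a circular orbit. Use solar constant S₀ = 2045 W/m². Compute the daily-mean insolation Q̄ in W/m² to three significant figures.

Q̄ ≈ 706 W/m²

Solar declination: sin δ = sin ε · sin λ_s = sin 60.10° × sin 25.3° = 0.37048, so δ = +21.745°.
cos H₀ = −tan(+68.7°) tan(+21.745°) = -1.0230 ≤ −1 ⇒ polar day, H₀ = π.
Bracket: H₀ sin φ sin δ + cos φ cos δ sin H₀ = 3.1416×0.93169×0.37048 + 0.36325×0.92884×0.00000 = 1.084394 + 0.000000 = 1.084394.
Q̄ = (S₀/π) × [bracket] = (2045/π) × 1.084394 = 705.9 W/m².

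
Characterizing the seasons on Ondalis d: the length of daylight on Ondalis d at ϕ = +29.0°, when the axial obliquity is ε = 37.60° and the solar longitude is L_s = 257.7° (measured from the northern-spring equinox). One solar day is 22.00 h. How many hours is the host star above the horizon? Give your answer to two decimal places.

Solar declination: sin δ = sin ε · sin L_s = sin 37.60° × sin 257.7° = -0.59614, so δ = -36.594°.
cos h₀ = −tan ϕ · tan δ = −tan(+29.0°) × tan(-36.594°) = 0.4116, so h₀ = 1.1466 rad = 65.70°.
Daylight = 2h₀/(2π) × 22.00 h = (1.1466/π) × 22.00 = 8.03 h.

8.03 h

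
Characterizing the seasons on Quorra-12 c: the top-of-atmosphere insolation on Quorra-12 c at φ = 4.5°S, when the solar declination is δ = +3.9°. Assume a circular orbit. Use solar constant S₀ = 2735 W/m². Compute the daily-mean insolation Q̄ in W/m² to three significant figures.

cos H₀ = −tan(-4.5°) tan(+3.900°) = 0.0054, H₀ = 1.5654 rad.
Bracket: H₀ sin φ sin δ + cos φ cos δ sin H₀ = 1.5654×-0.07846×0.06802 + 0.99692×0.99768×0.99999 = -0.008354 + 0.994597 = 0.986243.
Q̄ = (S₀/π) × [bracket] = (2735/π) × 0.986243 = 858.6 W/m².

Q̄ ≈ 859 W/m²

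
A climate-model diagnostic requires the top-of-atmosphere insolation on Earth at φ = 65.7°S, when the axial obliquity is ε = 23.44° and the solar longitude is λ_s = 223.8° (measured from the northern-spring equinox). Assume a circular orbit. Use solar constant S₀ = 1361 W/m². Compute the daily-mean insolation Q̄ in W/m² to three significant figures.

Solar declination: sin δ = sin ε · sin λ_s = sin 23.44° × sin 223.8° = -0.27533, so δ = -15.981°.
cos H₀ = −tan(-65.7°) tan(-15.981°) = -0.6343, H₀ = 2.2579 rad.
Bracket: H₀ sin φ sin δ + cos φ cos δ sin H₀ = 2.2579×-0.91140×-0.27533 + 0.41151×0.96135×0.77309 = 0.566588 + 0.305838 = 0.872426.
Q̄ = (S₀/π) × [bracket] = (1361/π) × 0.872426 = 378.0 W/m².

Q̄ ≈ 378 W/m²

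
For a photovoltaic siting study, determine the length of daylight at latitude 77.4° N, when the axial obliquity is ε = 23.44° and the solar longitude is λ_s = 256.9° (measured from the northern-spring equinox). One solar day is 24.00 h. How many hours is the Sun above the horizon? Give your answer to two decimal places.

0.00 h

Solar declination: sin δ = sin ε · sin λ_s = sin 23.44° × sin 256.9° = -0.38744, so δ = -22.795°.
cos H₀ = −tan φ · tan δ = 1.8801 ≥ 1, so the Sun never rises (polar night) and H₀ = 0.
Daylight = 2H₀/(2π) × 24.00 h = (0.0000/π) × 24.00 = 0.00 h.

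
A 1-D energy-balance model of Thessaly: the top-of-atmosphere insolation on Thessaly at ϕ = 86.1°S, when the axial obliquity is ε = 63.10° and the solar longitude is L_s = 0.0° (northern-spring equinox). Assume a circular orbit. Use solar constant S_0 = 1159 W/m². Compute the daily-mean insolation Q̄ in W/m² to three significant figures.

Q̄ ≈ 25.1 W/m²

Solar declination: sin δ = sin ε · sin L_s = sin 63.10° × sin 0.0° = 0.00000, so δ = +0.000°.
cos h₀ = −tan(-86.1°) tan(+0.000°) = 0.0000, h₀ = 1.5708 rad.
Bracket: h₀ sin ϕ sin δ + cos ϕ cos δ sin h₀ = 1.5708×-0.99768×0.00000 + 0.06802×1.00000×1.00000 = -0.000000 + 0.068020 = 0.068020.
Q̄ = (S_0/π) × [bracket] = (1159/π) × 0.068020 = 25.09 W/m².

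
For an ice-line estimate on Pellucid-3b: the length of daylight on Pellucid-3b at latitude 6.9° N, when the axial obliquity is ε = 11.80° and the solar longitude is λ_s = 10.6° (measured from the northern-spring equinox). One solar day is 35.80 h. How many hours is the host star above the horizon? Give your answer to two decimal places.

17.95 h

Solar declination: sin δ = sin ε · sin λ_s = sin 11.80° × sin 10.6° = 0.03762, so δ = +2.156°.
cos H₀ = −tan φ · tan δ = −tan(+6.9°) × tan(+2.156°) = -0.0046, so H₀ = 1.5754 rad = 90.26°.
Daylight = 2H₀/(2π) × 35.80 h = (1.5754/π) × 35.80 = 17.95 h.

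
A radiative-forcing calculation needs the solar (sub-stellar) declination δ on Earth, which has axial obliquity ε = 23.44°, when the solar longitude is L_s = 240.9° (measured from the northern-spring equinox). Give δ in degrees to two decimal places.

δ = -20.34°

sin δ = sin ε · sin L_s = sin 23.44° × sin 240.9° = -0.347577.
δ = arcsin(-0.347577) = -20.34°.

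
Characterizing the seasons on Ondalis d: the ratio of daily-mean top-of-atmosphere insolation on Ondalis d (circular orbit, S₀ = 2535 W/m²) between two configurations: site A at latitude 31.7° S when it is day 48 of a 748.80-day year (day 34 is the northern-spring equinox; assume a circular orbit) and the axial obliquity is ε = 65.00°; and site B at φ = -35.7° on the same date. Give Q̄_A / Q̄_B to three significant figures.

— Configuration A (φ=-31.7°):
Solar longitude: λ_s = 360° × (48 − 34)/748.80 = 6.731°.
sin δ = sin 65.00° × sin 6.731° = 0.10622, so δ = +6.098°.
cos H₀ = −tan(-31.7°) tan(+6.098°) = 0.0660, H₀ = 1.5048 rad.
Bracket: H₀ sin φ sin δ + cos φ cos δ sin H₀ = 1.5048×-0.52547×0.10622 + 0.85081×0.99434×0.99782 = -0.083991 + 0.844150 = 0.760159.
Q̄ = (S₀/π) × [bracket] = (2535/π) × 0.760159 = 613.38 W/m².
— Configuration B (φ=-35.7°):
cos H₀ = −tan(-35.7°) tan(+6.098°) = 0.0768, H₀ = 1.4940 rad.
Bracket: H₀ sin φ sin δ + cos φ cos δ sin H₀ = 1.4940×-0.58354×0.10622 + 0.81208×0.99434×0.99705 = -0.092604 + 0.805102 = 0.712498.
Q̄ = (S₀/π) × [bracket] = (2535/π) × 0.712498 = 574.93 W/m².
Ratio Q̄_A / Q̄_B = 613.38 / 574.93 = 1.067.

Q̄_A / Q̄_B ≈ 1.07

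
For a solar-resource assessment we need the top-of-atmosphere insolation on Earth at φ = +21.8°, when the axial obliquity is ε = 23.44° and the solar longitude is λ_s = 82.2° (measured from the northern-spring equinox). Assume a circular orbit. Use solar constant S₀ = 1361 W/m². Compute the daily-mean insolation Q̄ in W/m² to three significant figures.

Solar declination: sin δ = sin ε · sin λ_s = sin 23.44° × sin 82.2° = 0.39411, so δ = +23.210°.
cos H₀ = −tan(+21.8°) tan(+23.210°) = -0.1715, H₀ = 1.7432 rad.
Bracket: H₀ sin φ sin δ + cos φ cos δ sin H₀ = 1.7432×0.37137×0.39411 + 0.92849×0.91906×0.98518 = 0.255136 + 0.840692 = 1.095828.
Q̄ = (S₀/π) × [bracket] = (1361/π) × 1.095828 = 474.7 W/m².

Q̄ ≈ 475 W/m²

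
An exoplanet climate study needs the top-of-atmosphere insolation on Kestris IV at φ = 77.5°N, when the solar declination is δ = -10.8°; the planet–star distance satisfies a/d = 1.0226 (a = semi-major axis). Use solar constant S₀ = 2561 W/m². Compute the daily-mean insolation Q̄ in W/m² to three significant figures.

cos H₀ = −tan(+77.5°) tan(-10.800°) = 0.8605, H₀ = 0.5346 rad.
Bracket: H₀ sin φ sin δ + cos φ cos δ sin H₀ = 0.5346×0.97630×-0.18738 + 0.21644×0.98229×0.50951 = -0.097799 + 0.108325 = 0.010526.
Inverse-square distance factor (a/d)² = 1.0226² = 1.045711.
Q̄ = (S₀/π) × 1.045711 × [bracket] = (2561/π) × 1.045711 × 0.010526 = 8.973 W/m².

Q̄ ≈ 8.97 W/m²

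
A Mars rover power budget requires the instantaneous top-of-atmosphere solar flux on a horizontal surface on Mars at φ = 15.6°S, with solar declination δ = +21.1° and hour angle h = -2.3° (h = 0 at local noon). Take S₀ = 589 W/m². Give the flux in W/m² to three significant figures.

cos θ_z = sin φ sin δ + cos φ cos δ cos h = -0.096810 + 0.897862 = 0.801052.
Flux = S₀ · cos θ_z = 589 × 0.801052 = 471.8 W/m².

472 W/m²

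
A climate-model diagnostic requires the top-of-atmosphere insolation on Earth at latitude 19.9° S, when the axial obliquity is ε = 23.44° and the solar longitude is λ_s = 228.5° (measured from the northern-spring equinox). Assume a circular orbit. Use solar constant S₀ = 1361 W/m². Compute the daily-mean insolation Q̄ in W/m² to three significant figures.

Q̄ ≈ 460 W/m²

Solar declination: sin δ = sin ε · sin λ_s = sin 23.44° × sin 228.5° = -0.29793, so δ = -17.333°.
cos H₀ = −tan(-19.9°) tan(-17.333°) = -0.1130, H₀ = 1.6840 rad.
Bracket: H₀ sin φ sin δ + cos φ cos δ sin H₀ = 1.6840×-0.34038×-0.29793 + 0.94029×0.95459×0.99360 = 0.170773 + 0.891847 = 1.062620.
Q̄ = (S₀/π) × [bracket] = (1361/π) × 1.062620 = 460.3 W/m².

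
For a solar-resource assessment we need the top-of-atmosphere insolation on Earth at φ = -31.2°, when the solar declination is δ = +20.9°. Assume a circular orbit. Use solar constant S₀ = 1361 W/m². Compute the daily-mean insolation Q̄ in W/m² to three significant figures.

cos H₀ = −tan(-31.2°) tan(+20.900°) = 0.2313, H₀ = 1.3374 rad.
Bracket: H₀ sin φ sin δ + cos φ cos δ sin H₀ = 1.3374×-0.51803×0.35674 + 0.85536×0.93420×0.97289 = -0.247154 + 0.777414 = 0.530260.
Q̄ = (S₀/π) × [bracket] = (1361/π) × 0.530260 = 229.7 W/m².

Q̄ ≈ 230 W/m²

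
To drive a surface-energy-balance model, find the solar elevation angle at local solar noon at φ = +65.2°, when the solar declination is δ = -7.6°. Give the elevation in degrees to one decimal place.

At local noon the hour angle is zero, so the zenith angle equals |φ − δ| = |+65.2° − (-7.600°)| = 72.800°.
Elevation = 90° − 72.800° = 17.2°.

17.2°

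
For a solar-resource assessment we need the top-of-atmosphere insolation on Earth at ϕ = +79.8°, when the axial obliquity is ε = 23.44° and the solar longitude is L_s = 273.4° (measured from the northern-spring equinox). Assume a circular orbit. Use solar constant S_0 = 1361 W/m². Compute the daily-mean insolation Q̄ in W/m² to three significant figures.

Solar declination: sin δ = sin ε · sin L_s = sin 23.44° × sin 273.4° = -0.39709, so δ = -23.396°.
cos h₀ = −tan(+79.8°) tan(-23.396°) = 2.4046 ≥ 1 ⇒ polar night, h₀ = 0 and Q̄ = 0.

Q̄ ≈ 0.00 W/m²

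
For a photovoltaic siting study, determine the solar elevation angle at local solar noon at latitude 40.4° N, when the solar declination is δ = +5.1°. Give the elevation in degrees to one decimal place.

54.7°

At local noon the hour angle is zero, so the zenith angle equals |φ − δ| = |+40.4° − (+5.100°)| = 35.300°.
Elevation = 90° − 35.300° = 54.7°.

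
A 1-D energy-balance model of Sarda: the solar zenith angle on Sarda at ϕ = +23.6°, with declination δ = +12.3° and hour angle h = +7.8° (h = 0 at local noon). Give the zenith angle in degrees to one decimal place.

cos θ_z = sin ϕ sin δ + cos ϕ cos δ cos h = 0.085287 + 0.887044 = 0.972331.
θ_z = arccos(0.972331) = 13.5°.

θ_z = 13.5°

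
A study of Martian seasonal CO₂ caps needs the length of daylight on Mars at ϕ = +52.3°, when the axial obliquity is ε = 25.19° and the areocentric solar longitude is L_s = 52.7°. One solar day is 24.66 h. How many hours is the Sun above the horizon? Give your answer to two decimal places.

16.13 h

sin δ = sin 25.19° × sin 52.7° = 0.33857, so δ = +19.790°.
cos h₀ = −tan ϕ · tan δ = −tan(+52.3°) × tan(+19.790°) = -0.4656, so h₀ = 2.0551 rad = 117.75°.
Daylight = 2h₀/(2π) × 24.66 h = (2.0551/π) × 24.66 = 16.13 h.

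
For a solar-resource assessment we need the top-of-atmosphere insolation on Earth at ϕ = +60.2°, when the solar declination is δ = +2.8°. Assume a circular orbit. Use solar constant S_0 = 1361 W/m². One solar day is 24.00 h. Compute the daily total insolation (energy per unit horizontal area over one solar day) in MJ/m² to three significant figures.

cos h₀ = −tan(+60.2°) tan(+2.800°) = -0.0854, h₀ = 1.6563 rad.
Bracket: h₀ sin ϕ sin δ + cos ϕ cos δ sin h₀ = 1.6563×0.86777×0.04885 + 0.49697×0.99881×0.99635 = 0.070211 + 0.494567 = 0.564778.
Q̄ = (S_0/π) × [bracket] = (1361/π) × 0.564778 = 244.67 W/m².
Daily total = Q̄ × 24.00 h × 3600 s/h = 244.67 × 24.00 × 3600 / 10⁶ = 21.14 MJ/m².

21.1 MJ/m²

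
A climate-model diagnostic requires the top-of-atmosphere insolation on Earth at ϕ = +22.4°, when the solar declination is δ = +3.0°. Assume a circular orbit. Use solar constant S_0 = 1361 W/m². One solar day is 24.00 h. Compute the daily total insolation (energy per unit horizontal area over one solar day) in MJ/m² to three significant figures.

35.7 MJ/m²

cos h₀ = −tan(+22.4°) tan(+3.000°) = -0.0216, h₀ = 1.5924 rad.
Bracket: h₀ sin ϕ sin δ + cos ϕ cos δ sin h₀ = 1.5924×0.38107×0.05234 + 0.92455×0.99863×0.99977 = 0.031761 + 0.923071 = 0.954832.
Q̄ = (S_0/π) × [bracket] = (1361/π) × 0.954832 = 413.65 W/m².
Daily total = Q̄ × 24.00 h × 3600 s/h = 413.65 × 24.00 × 3600 / 10⁶ = 35.74 MJ/m².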